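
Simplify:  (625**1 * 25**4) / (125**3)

625**1 = 5**4; 25**4 = 5**8; 125**3 = 5**9
Combine exponents: 5**3

5**3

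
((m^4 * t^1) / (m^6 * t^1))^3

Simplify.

Inside the bracket: (m^-2)
Raise to the power 3: (m^-6)

m^(-6)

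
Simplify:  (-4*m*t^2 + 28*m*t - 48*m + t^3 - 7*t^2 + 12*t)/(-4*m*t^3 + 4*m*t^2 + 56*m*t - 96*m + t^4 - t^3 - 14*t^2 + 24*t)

Factor: -4*m*t^2 + 28*m*t - 48*m + t^3 - 7*t^2 + 12*t = (-4*m + t)*(t - 3)*(t - 4);  -4*m*t^3 + 4*m*t^2 + 56*m*t - 96*m + t^4 - t^3 - 14*t^2 + 24*t = (t - 2)*(t - 3)*(t + 4)*(-4*m + t)
Cancel the common factors (t - 3), (-4*m + t).

(t - 4)/(t^2 + 2*t - 8)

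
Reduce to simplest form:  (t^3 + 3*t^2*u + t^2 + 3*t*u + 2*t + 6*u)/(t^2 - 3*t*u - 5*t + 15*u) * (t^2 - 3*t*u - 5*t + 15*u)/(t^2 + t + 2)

t + 3*u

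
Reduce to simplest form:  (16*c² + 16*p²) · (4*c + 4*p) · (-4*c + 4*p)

Pair the conjugate factors: ((4*p)+(4*c))((4*p)-(4*c)) = -16*c² + 16*p², then repeat with the next factor.

-256*c⁴ + 256*p⁴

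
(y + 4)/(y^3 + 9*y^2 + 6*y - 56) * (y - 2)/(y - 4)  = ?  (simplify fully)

Factor: y^3 + 9*y^2 + 6*y - 56 = (y - 2)*(y + 4)*(y + 7)
Cancel the common factors (y + 4), (y - 2).

1/(y^2 + 3*y - 28)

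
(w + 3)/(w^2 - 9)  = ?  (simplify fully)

Factor: w^2 - 9 = (w - 3)*(w + 3)
Cancel the common factor (w + 3).

1/(w - 3)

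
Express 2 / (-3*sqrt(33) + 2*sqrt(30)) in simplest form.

(-6*sqrt(33) - 4*sqrt(30))/177

Multiply numerator and denominator by 2*sqrt(30) + 3*sqrt(33).
Denominator becomes -177; numerator becomes 4*sqrt(30) + 6*sqrt(33).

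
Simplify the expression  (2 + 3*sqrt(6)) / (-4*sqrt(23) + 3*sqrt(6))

(-6*sqrt(138) - 27 - 4*sqrt(23) - 3*sqrt(6))/157

Multiply numerator and denominator by 3*sqrt(6) + 4*sqrt(23).
Denominator becomes -314; numerator becomes 6*sqrt(6) + 8*sqrt(23) + 54 + 12*sqrt(138).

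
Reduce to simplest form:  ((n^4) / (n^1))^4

n^12

Inside the bracket: n^3
Raise to the power 4: n^12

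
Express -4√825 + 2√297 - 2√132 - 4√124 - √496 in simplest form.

4√825 = 20*√33; 2√297 = 6*√33; 2√132 = 4*√33; 4√124 = 8*√31; √496 = 4*√31

-18*√33 - 12*√31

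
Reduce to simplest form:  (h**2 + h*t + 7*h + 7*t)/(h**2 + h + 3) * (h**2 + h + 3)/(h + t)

Factor: h**2 + h*t + 7*h + 7*t = (h + t)*(h + 7)
Cancel the common factors (h**2 + h + 3), (h + t).

h + 7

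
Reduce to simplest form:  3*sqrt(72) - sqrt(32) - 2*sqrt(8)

10*sqrt(2)

3*sqrt(72) = 18*sqrt(2); sqrt(32) = 4*sqrt(2); 2*sqrt(8) = 4*sqrt(2)
Combine: (18 - 4 - 4)·sqrt(2) = 10*sqrt(2)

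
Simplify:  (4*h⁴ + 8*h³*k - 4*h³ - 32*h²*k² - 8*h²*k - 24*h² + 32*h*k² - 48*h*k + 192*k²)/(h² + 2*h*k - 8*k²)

Factor: 4*h⁴ + 8*h³*k - 4*h³ - 32*h²*k² - 8*h²*k - 24*h² + 32*h*k² - 48*h*k + 192*k² = 4·(h - 2*k)·(h + 2)·(h - 3)·(h + 4*k);  h² + 2*h*k - 8*k² = (h - 2*k)·(h + 4*k)
Cancel the common factors (h - 2*k), (h + 4*k).

4*h² - 4*h - 24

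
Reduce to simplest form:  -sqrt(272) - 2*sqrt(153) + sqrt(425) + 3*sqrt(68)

sqrt(17)

sqrt(272) = 4*sqrt(17); 2*sqrt(153) = 6*sqrt(17); sqrt(425) = 5*sqrt(17); 3*sqrt(68) = 6*sqrt(17)
Combine: (-4 - 6 + 5 + 6)·sqrt(17) = sqrt(17)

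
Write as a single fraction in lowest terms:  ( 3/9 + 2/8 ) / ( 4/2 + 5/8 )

Numerator: 3/9 + 2/8 = 7/12
Denominator: 4/2 + 5/8 = 21/8
Divide: (7/12) · (8/21) = 2/9

2/9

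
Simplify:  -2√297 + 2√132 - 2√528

-10*√33

2√297 = 6*√33; 2√132 = 4*√33; 2√528 = 8*√33
Combine: (-6 + 4 - 8)·√33 = -10*√33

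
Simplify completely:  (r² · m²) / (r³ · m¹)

m/r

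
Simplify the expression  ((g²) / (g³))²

Inside the bracket: (g^-1)
Raise to the power 2: (g^-2)

g^(-2)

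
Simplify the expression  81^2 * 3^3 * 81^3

81^2 = 3^8; 3^3 = 3^3; 81^3 = 3^12
Combine exponents: 3^23

3^23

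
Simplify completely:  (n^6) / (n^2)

Quotient: n^4

n^4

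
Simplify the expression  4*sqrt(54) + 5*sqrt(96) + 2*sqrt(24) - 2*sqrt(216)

24*sqrt(6)

4*sqrt(54) = 12*sqrt(6); 5*sqrt(96) = 20*sqrt(6); 2*sqrt(24) = 4*sqrt(6); 2*sqrt(216) = 12*sqrt(6)
Combine: (12 + 20 + 4 - 12)·sqrt(6) = 24*sqrt(6)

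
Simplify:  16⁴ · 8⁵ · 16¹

2^35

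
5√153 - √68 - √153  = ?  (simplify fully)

10*√17

5√153 = 15*√17; √68 = 2*√17; √153 = 3*√17
Combine: (15 - 2 - 3)·√17 = 10*√17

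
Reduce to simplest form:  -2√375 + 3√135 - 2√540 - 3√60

-19*√15

2√375 = 10*√15; 3√135 = 9*√15; 2√540 = 12*√15; 3√60 = 6*√15
Combine: (-10 + 9 - 12 - 6)·√15 = -19*√15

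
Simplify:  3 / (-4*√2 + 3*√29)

Multiply numerator and denominator by 4*√2 + 3*√29.
Denominator becomes 229; numerator becomes 12*√2 + 9*√29.

(12*√2 + 9*√29)/229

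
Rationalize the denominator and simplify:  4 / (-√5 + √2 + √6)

Group as (√2 + √6) - √5; multiply by (√2 + √6) + √5, then rationalise the remaining surd.

(-12*√5 + 4*√6 + 36*√2 + 16*√15)/39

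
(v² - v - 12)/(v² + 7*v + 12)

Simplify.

(v - 4)/(v + 4)

Factor: v² - v - 12 = (v - 4)·(v + 3);  v² + 7*v + 12 = (v + 4)·(v + 3)
Cancel the common factor (v + 3).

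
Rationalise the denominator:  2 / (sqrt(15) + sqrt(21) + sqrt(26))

(-3*sqrt(910) + 5*sqrt(26) + 10*sqrt(21) + 16*sqrt(15))/290

Group as (sqrt(21) + sqrt(26)) + sqrt(15); multiply by (sqrt(21) + sqrt(26)) - sqrt(15), then rationalise the remaining surd.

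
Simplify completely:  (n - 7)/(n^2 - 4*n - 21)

Factor: n^2 - 4*n - 21 = (n + 3)*(n - 7)
Cancel the common factor (n - 7).

1/(n + 3)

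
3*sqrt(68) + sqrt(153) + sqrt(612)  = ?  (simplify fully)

3*sqrt(68) = 6*sqrt(17); sqrt(153) = 3*sqrt(17); sqrt(612) = 6*sqrt(17)
Combine: (6 + 3 + 6)·sqrt(17) = 15*sqrt(17)

15*sqrt(17)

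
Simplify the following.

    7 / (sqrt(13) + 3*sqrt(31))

Multiply numerator and denominator by -sqrt(13) + 3*sqrt(31).
Denominator becomes 266; numerator becomes -7*sqrt(13) + 21*sqrt(31).

(-sqrt(13) + 3*sqrt(31))/38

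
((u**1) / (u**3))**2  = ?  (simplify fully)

u**(-4)

Inside the bracket: (u**-2)
Raise to the power 2: (u**-4)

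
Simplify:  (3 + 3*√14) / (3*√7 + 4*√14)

Multiply numerator and denominator by -3*√7 + 4*√14.
Denominator becomes 161; numerator becomes -63*√2 - 9*√7 + 12*√14 + 168.

(-63*√2 - 9*√7 + 12*√14 + 168)/161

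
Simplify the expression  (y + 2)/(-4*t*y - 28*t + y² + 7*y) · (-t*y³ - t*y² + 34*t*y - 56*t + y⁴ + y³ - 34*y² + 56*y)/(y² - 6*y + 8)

(-t*y - 2*t + y² + 2*y)/(-4*t + y)

Factor: -4*t*y - 28*t + y² + 7*y = (-4*t + y)·(y + 7);  -t*y³ - t*y² + 34*t*y - 56*t + y⁴ + y³ - 34*y² + 56*y = (y - 2)·(y + 7)·(y - 4)·(-t + y);  y² - 6*y + 8 = (y - 2)·(y - 4)
Cancel the common factors (y - 4), (y - 2), (y + 7).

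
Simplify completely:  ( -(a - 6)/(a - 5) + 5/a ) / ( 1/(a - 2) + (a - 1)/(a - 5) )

(-a^3 + 13*a^2 - 47*a + 50)/(a^3 - 2*a^2 - 3*a)

Numerator: -(a - 6)/(a - 5) + 5/a = (-a^2 + 11*a - 25)/(a^2 - 5*a)
Denominator: 1/(a - 2) + (a - 1)/(a - 5) = (a^2 - 2*a - 3)/(a^2 - 7*a + 10)
Divide: ((-a^2 + 11*a - 25)/(a^2 - 5*a)) · ((a^2 - 7*a + 10)/(a^2 - 2*a - 3)) = (-a^3 + 13*a^2 - 47*a + 50)/(a^3 - 2*a^2 - 3*a)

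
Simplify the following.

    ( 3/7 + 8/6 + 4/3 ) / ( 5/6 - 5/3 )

-26/7

Numerator: 3/7 + 8/6 + 4/3 = 65/21
Denominator: 5/6 - 5/3 = -5/6
Divide: (65/21) · (-6/5) = -26/7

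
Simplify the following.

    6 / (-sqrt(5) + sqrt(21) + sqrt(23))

Group as (sqrt(21) + sqrt(23)) - sqrt(5); multiply by (sqrt(21) + sqrt(23)) + sqrt(5), then rationalise the remaining surd.

(-78*sqrt(5) + 6*sqrt(23) + 14*sqrt(21) + 4*sqrt(2415))/137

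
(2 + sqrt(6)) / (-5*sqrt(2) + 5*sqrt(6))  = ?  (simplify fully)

Multiply numerator and denominator by 5*sqrt(2) + 5*sqrt(6).
Denominator becomes 100; numerator becomes 10*sqrt(2) + 10*sqrt(3) + 10*sqrt(6) + 30.

(sqrt(2) + sqrt(3) + sqrt(6) + 3)/10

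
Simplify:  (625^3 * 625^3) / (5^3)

5^21

625^3 = 5^12; 625^3 = 5^12; 5^3 = 5^3
Combine exponents: 5^21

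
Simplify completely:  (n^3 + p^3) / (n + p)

Factor as (a+b)(a^2-ab+b^2) with a=p, b=n.

n^2 - n*p + p^2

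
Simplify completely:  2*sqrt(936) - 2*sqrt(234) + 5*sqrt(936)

2*sqrt(936) = 12*sqrt(26); 2*sqrt(234) = 6*sqrt(26); 5*sqrt(936) = 30*sqrt(26)
Combine: (12 - 6 + 30)·sqrt(26) = 36*sqrt(26)

36*sqrt(26)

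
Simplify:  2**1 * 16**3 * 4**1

2**15

2**1 = 2**1; 16**3 = 2**12; 4**1 = 2**2
Combine exponents: 2**15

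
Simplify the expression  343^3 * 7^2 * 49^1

7^13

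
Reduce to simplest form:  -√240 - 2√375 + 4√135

-2*√15

√240 = 4*√15; 2√375 = 10*√15; 4√135 = 12*√15
Combine: (-4 - 10 + 12)·√15 = -2*√15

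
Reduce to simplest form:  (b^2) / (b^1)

b

Quotient: b^1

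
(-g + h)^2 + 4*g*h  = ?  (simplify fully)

Expand the square and combine the 4*g*h term.

(g + h)^2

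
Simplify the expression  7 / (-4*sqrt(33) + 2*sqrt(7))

Multiply numerator and denominator by 2*sqrt(7) + 4*sqrt(33).
Denominator becomes -500; numerator becomes 14*sqrt(7) + 28*sqrt(33).

(-14*sqrt(33) - 7*sqrt(7))/250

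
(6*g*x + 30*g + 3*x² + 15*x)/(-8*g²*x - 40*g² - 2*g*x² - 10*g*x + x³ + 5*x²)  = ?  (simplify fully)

3/(-4*g + x)

Factor: 6*g*x + 30*g + 3*x² + 15*x = 3·(x + 5)·(2*g + x);  -8*g²*x - 40*g² - 2*g*x² - 10*g*x + x³ + 5*x² = (-4*g + x)·(2*g + x)·(x + 5)
Cancel the common factors (x + 5), (2*g + x).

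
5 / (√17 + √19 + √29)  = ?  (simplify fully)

(-10*√9367 + 35*√29 + 135*√19 + 155*√17)/1243

Group as (√17 + √19) + √29; multiply by (√17 + √19) - √29, then rationalise the remaining surd.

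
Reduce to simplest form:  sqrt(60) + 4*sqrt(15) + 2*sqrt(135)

12*sqrt(15)

sqrt(60) = 2*sqrt(15); 4*sqrt(15) = 4*sqrt(15); 2*sqrt(135) = 6*sqrt(15)
Combine: (2 + 4 + 6)·sqrt(15) = 12*sqrt(15)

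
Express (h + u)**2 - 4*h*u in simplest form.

(h - u)**2

Expand the square and combine the 4*h*u term.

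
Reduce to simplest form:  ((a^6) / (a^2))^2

Inside the bracket: a^4
Raise to the power 2: a^8

a^8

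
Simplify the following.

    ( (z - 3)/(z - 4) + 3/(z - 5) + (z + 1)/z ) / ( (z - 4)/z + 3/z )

(2*z³ - 13*z² + 14*z + 20)/(z³ - 10*z² + 29*z - 20)

Numerator: (z - 3)/(z - 4) + 3/(z - 5) + (z + 1)/z = (2*z³ - 13*z² + 14*z + 20)/(z³ - 9*z² + 20*z)
Denominator: (z - 4)/z + 3/z = (z - 1)/z
Divide: ((2*z³ - 13*z² + 14*z + 20)/(z³ - 9*z² + 20*z)) · (z/(z - 1)) = (2*z³ - 13*z² + 14*z + 20)/(z³ - 10*z² + 29*z - 20)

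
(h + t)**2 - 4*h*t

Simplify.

(h - t)**2

Expanding gives h**2 - 2*h*t + t**2, a perfect square.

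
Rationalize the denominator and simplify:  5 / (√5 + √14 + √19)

(-√1330 + 5*√14 + 14*√5)/28

Group as (√5 + √19) + √14; multiply by (√5 + √19) - √14, then rationalise the remaining surd.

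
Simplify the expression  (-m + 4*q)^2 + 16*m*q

(m + 4*q)^2

After expansion: m^2 + 8*m*q + 16*q^2 — a perfect-square trinomial.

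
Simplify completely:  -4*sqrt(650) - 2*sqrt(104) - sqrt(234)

4*sqrt(650) = 20*sqrt(26); 2*sqrt(104) = 4*sqrt(26); sqrt(234) = 3*sqrt(26)
Combine: (-20 - 4 - 3)·sqrt(26) = -27*sqrt(26)

-27*sqrt(26)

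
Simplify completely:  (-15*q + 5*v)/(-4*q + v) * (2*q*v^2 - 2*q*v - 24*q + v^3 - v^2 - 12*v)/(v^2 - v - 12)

Factor: -15*q + 5*v = 5*(-3*q + v);  2*q*v^2 - 2*q*v - 24*q + v^3 - v^2 - 12*v = (v + 3)*(v - 4)*(2*q + v);  v^2 - v - 12 = (v + 3)*(v - 4)
Cancel the common factors (v - 4), (v + 3).

(30*q^2 + 5*q*v - 5*v^2)/(4*q - v)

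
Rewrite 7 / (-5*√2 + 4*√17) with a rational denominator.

(35*√2 + 28*√17)/222

Multiply numerator and denominator by 5*√2 + 4*√17.
Denominator becomes 222; numerator becomes 35*√2 + 28*√17.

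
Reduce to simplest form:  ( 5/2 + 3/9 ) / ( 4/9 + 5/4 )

102/61

Numerator: 5/2 + 3/9 = 17/6
Denominator: 4/9 + 5/4 = 61/36
Divide: (17/6) · (36/61) = 102/61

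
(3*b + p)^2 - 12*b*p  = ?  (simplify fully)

(3*b - p)^2

After expansion: 9*b^2 - 6*b*p + p^2 — a perfect-square trinomial.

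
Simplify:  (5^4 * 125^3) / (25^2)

5^4 = 5^4; 125^3 = 5^9; 25^2 = 5^4
Combine exponents: 5^9

5^9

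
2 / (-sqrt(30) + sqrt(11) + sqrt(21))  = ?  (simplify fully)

(-sqrt(30) + 10*sqrt(21) + 20*sqrt(11) + 3*sqrt(770))/230

Group as (sqrt(11) + sqrt(21)) - sqrt(30); multiply by (sqrt(11) + sqrt(21)) + sqrt(30), then rationalise the remaining surd.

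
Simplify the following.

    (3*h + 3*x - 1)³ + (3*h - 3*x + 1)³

18*h*(3*h² + 9*x² - 6*x + 1)

Write as f((3*h),(3*x - 1)) + f((3*h),-(3*x - 1)) and expand.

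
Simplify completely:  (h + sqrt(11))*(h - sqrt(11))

h**2 - 11

Difference of squares with P = h, Q = sqrt(11).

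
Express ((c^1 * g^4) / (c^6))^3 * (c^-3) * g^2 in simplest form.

Inside the bracket: (c^-5) * g^4
Raise to the power 3: (c^-15) * g^12
Multiply by (c^-3) * g^2: add exponents.

g^14/c^18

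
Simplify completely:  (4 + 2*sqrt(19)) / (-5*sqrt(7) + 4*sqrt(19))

(20*sqrt(7) + 16*sqrt(19) + 10*sqrt(133) + 152)/129

Multiply numerator and denominator by 5*sqrt(7) + 4*sqrt(19).
Denominator becomes 129; numerator becomes 20*sqrt(7) + 16*sqrt(19) + 10*sqrt(133) + 152.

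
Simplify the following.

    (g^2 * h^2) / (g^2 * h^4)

Quotient: (h^-2)

h^(-2)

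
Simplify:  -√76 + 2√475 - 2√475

-2*√19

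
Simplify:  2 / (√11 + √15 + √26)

Group as (√11 + √15) + √26; multiply by (√11 + √15) - √26, then rationalise the remaining surd.

(-√4290 + 11*√15 + 15*√11)/165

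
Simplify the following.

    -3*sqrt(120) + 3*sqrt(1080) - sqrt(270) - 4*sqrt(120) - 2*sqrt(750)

3*sqrt(120) = 6*sqrt(30); 3*sqrt(1080) = 18*sqrt(30); sqrt(270) = 3*sqrt(30); 4*sqrt(120) = 8*sqrt(30); 2*sqrt(750) = 10*sqrt(30)
Combine: (-6 + 18 - 3 - 8 - 10)·sqrt(30) = -9*sqrt(30)

-9*sqrt(30)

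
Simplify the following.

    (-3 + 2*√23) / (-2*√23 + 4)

Multiply numerator and denominator by 4 + 2*√23.
Denominator becomes -76; numerator becomes 2*√23 + 80.

(-40 - √23)/38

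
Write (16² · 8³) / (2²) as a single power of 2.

2^15

16² = 2^8; 8³ = 2^9; 2² = 2^2
Combine exponents: 2^15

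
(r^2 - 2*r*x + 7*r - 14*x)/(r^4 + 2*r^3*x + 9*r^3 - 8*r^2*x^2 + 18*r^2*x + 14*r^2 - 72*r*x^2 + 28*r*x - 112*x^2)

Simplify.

Factor: r^2 - 2*r*x + 7*r - 14*x = (r + 7)*(r - 2*x);  r^4 + 2*r^3*x + 9*r^3 - 8*r^2*x^2 + 18*r^2*x + 14*r^2 - 72*r*x^2 + 28*r*x - 112*x^2 = (r + 7)*(r + 2)*(r - 2*x)*(r + 4*x)
Cancel the common factors (r - 2*x), (r + 7).

1/(r^2 + 4*r*x + 2*r + 8*x)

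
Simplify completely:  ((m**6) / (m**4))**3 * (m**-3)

m**3

Inside the bracket: m**2
Raise to the power 3: m**6
Multiply by (m**-3): add exponents.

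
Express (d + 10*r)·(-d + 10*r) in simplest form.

-d² + 100*r²

Product of conjugates: (P+Q)(P-Q) = P^2 - Q^2.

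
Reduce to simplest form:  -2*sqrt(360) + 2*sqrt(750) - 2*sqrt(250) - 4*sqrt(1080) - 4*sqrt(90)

2*sqrt(360) = 12*sqrt(10); 2*sqrt(750) = 10*sqrt(30); 2*sqrt(250) = 10*sqrt(10); 4*sqrt(1080) = 24*sqrt(30); 4*sqrt(90) = 12*sqrt(10)

-34*sqrt(10) - 14*sqrt(30)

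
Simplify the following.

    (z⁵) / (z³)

z²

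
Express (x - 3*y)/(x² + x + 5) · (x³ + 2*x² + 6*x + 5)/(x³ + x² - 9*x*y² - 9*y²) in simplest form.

Factor: x³ + 2*x² + 6*x + 5 = (x + 1)·(x² + x + 5);  x³ + x² - 9*x*y² - 9*y² = (x - 3*y)·(x + 3*y)·(x + 1)
Cancel the common factors (x² + x + 5), (x - 3*y), (x + 1).

1/(x + 3*y)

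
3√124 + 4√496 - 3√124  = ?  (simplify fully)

16*√31

3√124 = 6*√31; 4√496 = 16*√31; 3√124 = 6*√31
Combine: (6 + 16 - 6)·√31 = 16*√31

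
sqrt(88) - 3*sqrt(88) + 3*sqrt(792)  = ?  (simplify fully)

sqrt(88) = 2*sqrt(22); 3*sqrt(88) = 6*sqrt(22); 3*sqrt(792) = 18*sqrt(22)
Combine: (2 - 6 + 18)·sqrt(22) = 14*sqrt(22)

14*sqrt(22)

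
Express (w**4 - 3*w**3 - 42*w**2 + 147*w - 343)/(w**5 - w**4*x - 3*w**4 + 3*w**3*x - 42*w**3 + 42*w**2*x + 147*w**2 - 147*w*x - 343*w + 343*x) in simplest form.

Factor: w**4 - 3*w**3 - 42*w**2 + 147*w - 343 = (w**2 - 3*w + 7)*(w + 7)*(w - 7);  w**5 - w**4*x - 3*w**4 + 3*w**3*x - 42*w**3 + 42*w**2*x + 147*w**2 - 147*w*x - 343*w + 343*x = (w - 7)*(w + 7)*(w**2 - 3*w + 7)*(w - x)
Cancel the common factors (w**2 - 3*w + 7), (w - 7), (w + 7).

-1/(-w + x)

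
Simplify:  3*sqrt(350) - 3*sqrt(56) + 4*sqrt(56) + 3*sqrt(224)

3*sqrt(350) = 15*sqrt(14); 3*sqrt(56) = 6*sqrt(14); 4*sqrt(56) = 8*sqrt(14); 3*sqrt(224) = 12*sqrt(14)
Combine: (15 - 6 + 8 + 12)·sqrt(14) = 29*sqrt(14)

29*sqrt(14)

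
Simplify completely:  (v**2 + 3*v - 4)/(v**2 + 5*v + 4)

Factor: v**2 + 3*v - 4 = (v + 4)*(v - 1);  v**2 + 5*v + 4 = (v + 1)*(v + 4)
Cancel the common factor (v + 4).

(v - 1)/(v + 1)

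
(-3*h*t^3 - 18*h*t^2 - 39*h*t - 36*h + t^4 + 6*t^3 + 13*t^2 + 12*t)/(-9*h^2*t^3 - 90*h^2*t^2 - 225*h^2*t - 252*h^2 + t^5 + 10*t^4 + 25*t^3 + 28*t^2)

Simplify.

Factor: -3*h*t^3 - 18*h*t^2 - 39*h*t - 36*h + t^4 + 6*t^3 + 13*t^2 + 12*t = (t^2 + 3*t + 4)*(-3*h + t)*(t + 3);  -9*h^2*t^3 - 90*h^2*t^2 - 225*h^2*t - 252*h^2 + t^5 + 10*t^4 + 25*t^3 + 28*t^2 = (3*h + t)*(-3*h + t)*(t^2 + 3*t + 4)*(t + 7)
Cancel the common factors (t^2 + 3*t + 4), (-3*h + t).

(t + 3)/(3*h*t + 21*h + t^2 + 7*t)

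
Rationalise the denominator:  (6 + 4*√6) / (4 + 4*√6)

Multiply numerator and denominator by -4*√6 + 4.
Denominator becomes -80; numerator becomes -72 - 8*√6.

(√6 + 9)/10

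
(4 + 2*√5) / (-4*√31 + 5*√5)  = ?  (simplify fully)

(-8*√155 - 16*√31 - 50 - 20*√5)/371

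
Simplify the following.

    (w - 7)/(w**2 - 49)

1/(w + 7)

Factor: w**2 - 49 = (w + 7)*(w - 7)
Cancel the common factor (w - 7).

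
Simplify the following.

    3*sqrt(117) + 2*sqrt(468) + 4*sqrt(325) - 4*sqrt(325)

21*sqrt(13)

3*sqrt(117) = 9*sqrt(13); 2*sqrt(468) = 12*sqrt(13); 4*sqrt(325) = 20*sqrt(13); 4*sqrt(325) = 20*sqrt(13)
Combine: (9 + 12 + 20 - 20)·sqrt(13) = 21*sqrt(13)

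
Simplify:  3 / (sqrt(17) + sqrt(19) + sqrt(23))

(-6*sqrt(7429) + 39*sqrt(23) + 63*sqrt(19) + 75*sqrt(17))/1123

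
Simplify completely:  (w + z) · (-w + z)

(z+w)(z-w) = -w² + z².

-w² + z²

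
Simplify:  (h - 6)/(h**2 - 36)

1/(h + 6)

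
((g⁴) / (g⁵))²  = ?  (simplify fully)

g^(-2)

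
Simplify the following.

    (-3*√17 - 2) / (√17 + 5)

(-13*√17 + 41)/8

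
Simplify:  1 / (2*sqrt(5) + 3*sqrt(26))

(-2*sqrt(5) + 3*sqrt(26))/214

Multiply numerator and denominator by -2*sqrt(5) + 3*sqrt(26).
Denominator becomes 214; numerator becomes -2*sqrt(5) + 3*sqrt(26).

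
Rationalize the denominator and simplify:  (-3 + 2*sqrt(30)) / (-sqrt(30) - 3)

(-23 + 3*sqrt(30))/7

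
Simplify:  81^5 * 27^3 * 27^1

3^32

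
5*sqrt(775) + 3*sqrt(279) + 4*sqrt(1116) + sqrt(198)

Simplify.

3*sqrt(22) + 58*sqrt(31)

5*sqrt(775) = 25*sqrt(31); 3*sqrt(279) = 9*sqrt(31); 4*sqrt(1116) = 24*sqrt(31); sqrt(198) = 3*sqrt(22)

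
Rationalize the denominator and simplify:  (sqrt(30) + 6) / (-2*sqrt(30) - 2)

(-5*sqrt(30) - 24)/58

Multiply numerator and denominator by -2 + 2*sqrt(30).
Denominator becomes -116; numerator becomes 48 + 10*sqrt(30).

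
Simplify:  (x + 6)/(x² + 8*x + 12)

Factor: x² + 8*x + 12 = (x + 6)·(x + 2)
Cancel the common factor (x + 6).

1/(x + 2)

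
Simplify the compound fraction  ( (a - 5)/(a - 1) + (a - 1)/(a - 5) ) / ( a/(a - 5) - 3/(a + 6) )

Numerator: (a - 5)/(a - 1) + (a - 1)/(a - 5) = (2*a^2 - 12*a + 26)/(a^2 - 6*a + 5)
Denominator: a/(a - 5) - 3/(a + 6) = (a^2 + 3*a + 15)/(a^2 + a - 30)
Divide: ((2*a^2 - 12*a + 26)/(a^2 - 6*a + 5)) · ((a^2 + a - 30)/(a^2 + 3*a + 15)) = (2*a^3 - 46*a + 156)/(a^3 + 2*a^2 + 12*a - 15)

(2*a^3 - 46*a + 156)/(a^3 + 2*a^2 + 12*a - 15)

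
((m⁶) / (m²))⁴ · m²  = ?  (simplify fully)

Inside the bracket: m⁴
Raise to the power 4: m^16
Multiply by m²: add exponents.

m^18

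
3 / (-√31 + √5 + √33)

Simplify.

(-21*√31 + 9*√33 + 177*√5 + 6*√5115)/611

Group as (√5 + √33) - √31; multiply by (√5 + √33) + √31, then rationalise the remaining surd.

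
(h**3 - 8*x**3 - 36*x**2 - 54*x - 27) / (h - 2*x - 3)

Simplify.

h**2 + 2*h*x + 3*h + 4*x**2 + 12*x + 9

Apply the difference-of-cubes factorisation and cancel (h - 2*x - 3).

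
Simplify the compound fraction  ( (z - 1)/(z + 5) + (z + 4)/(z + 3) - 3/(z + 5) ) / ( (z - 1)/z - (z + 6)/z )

(-2*z^3 - 8*z^2 - 8*z)/(7*z^2 + 56*z + 105)

Numerator: (z - 1)/(z + 5) + (z + 4)/(z + 3) - 3/(z + 5) = (2*z^2 + 8*z + 8)/(z^2 + 8*z + 15)
Denominator: (z - 1)/z - (z + 6)/z = -7/z
Divide: ((2*z^2 + 8*z + 8)/(z^2 + 8*z + 15)) · (-z/7) = (-2*z^3 - 8*z^2 - 8*z)/(7*z^2 + 56*z + 105)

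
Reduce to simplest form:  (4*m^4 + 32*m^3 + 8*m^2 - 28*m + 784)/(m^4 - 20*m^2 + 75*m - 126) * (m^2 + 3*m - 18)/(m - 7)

(4*m^2 + 44*m + 112)/(m - 7)

Factor: 4*m^4 + 32*m^3 + 8*m^2 - 28*m + 784 = 4*(m + 7)*(m^2 - 3*m + 7)*(m + 4);  m^4 - 20*m^2 + 75*m - 126 = (m^2 - 3*m + 7)*(m + 6)*(m - 3);  m^2 + 3*m - 18 = (m + 6)*(m - 3)
Cancel the common factors (m^2 - 3*m + 7), (m + 6), (m - 3).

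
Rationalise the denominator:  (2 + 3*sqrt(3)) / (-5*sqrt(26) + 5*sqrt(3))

Multiply numerator and denominator by 5*sqrt(3) + 5*sqrt(26).
Denominator becomes -575; numerator becomes 10*sqrt(3) + 45 + 10*sqrt(26) + 15*sqrt(78).

(-3*sqrt(78) - 2*sqrt(26) - 9 - 2*sqrt(3))/115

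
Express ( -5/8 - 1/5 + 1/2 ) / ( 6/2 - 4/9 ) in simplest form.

-117/920

Numerator: -5/8 - 1/5 + 1/2 = -13/40
Denominator: 6/2 - 4/9 = 23/9
Divide: (-13/40) · (9/23) = -117/920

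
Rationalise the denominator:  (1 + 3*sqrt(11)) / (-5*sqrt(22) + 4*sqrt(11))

Multiply numerator and denominator by 4*sqrt(11) + 5*sqrt(22).
Denominator becomes -374; numerator becomes 4*sqrt(11) + 5*sqrt(22) + 132 + 165*sqrt(2).

(-165*sqrt(2) - 132 - 5*sqrt(22) - 4*sqrt(11))/374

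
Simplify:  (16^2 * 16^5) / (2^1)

2^27

16^2 = 2^8; 16^5 = 2^20; 2^1 = 2^1
Combine exponents: 2^27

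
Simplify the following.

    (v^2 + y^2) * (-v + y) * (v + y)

(y+v)(y-v) = -v^2 + y^2; continue pairing.

-v^4 + y^4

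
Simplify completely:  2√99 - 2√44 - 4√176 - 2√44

2√99 = 6*√11; 2√44 = 4*√11; 4√176 = 16*√11; 2√44 = 4*√11
Combine: (6 - 4 - 16 - 4)·√11 = -18*√11

-18*√11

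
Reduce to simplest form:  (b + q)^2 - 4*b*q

(b - q)^2

Expand the square and combine the 4*b*q term.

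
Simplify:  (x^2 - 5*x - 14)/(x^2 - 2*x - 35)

(x + 2)/(x + 5)

Factor: x^2 - 5*x - 14 = (x - 7)*(x + 2);  x^2 - 2*x - 35 = (x - 7)*(x + 5)
Cancel the common factor (x - 7).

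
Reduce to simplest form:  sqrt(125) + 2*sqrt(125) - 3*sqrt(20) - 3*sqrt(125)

sqrt(125) = 5*sqrt(5); 2*sqrt(125) = 10*sqrt(5); 3*sqrt(20) = 6*sqrt(5); 3*sqrt(125) = 15*sqrt(5)
Combine: (5 + 10 - 6 - 15)·sqrt(5) = -6*sqrt(5)

-6*sqrt(5)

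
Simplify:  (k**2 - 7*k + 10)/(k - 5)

k - 2

Factor: k**2 - 7*k + 10 = (k - 2)*(k - 5)
Cancel the common factor (k - 5).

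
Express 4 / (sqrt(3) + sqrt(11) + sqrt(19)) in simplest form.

(-8*sqrt(627) - 20*sqrt(19) + 44*sqrt(11) + 108*sqrt(3))/107

Group as (sqrt(11) + sqrt(19)) + sqrt(3); multiply by (sqrt(11) + sqrt(19)) - sqrt(3), then rationalise the remaining surd.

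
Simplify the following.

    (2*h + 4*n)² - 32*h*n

Expand the square and combine the 32*h*n term.

4*(h - 2*n)²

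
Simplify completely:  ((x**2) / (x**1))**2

Inside the bracket: x**1
Raise to the power 2: x**2

x**2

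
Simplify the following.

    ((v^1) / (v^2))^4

v^(-4)

Inside the bracket: (v^-1)
Raise to the power 4: (v^-4)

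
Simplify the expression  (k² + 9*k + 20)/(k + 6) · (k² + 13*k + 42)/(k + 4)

k² + 12*k + 35

Factor: k² + 9*k + 20 = (k + 4)·(k + 5);  k² + 13*k + 42 = (k + 6)·(k + 7)
Cancel the common factors (k + 6), (k + 4).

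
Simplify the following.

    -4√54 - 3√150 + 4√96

-11*√6

4√54 = 12*√6; 3√150 = 15*√6; 4√96 = 16*√6
Combine: (-12 - 15 + 16)·√6 = -11*√6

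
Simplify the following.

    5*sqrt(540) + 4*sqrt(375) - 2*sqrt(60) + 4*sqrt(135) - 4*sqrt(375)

38*sqrt(15)

5*sqrt(540) = 30*sqrt(15); 4*sqrt(375) = 20*sqrt(15); 2*sqrt(60) = 4*sqrt(15); 4*sqrt(135) = 12*sqrt(15); 4*sqrt(375) = 20*sqrt(15)
Combine: (30 + 20 - 4 + 12 - 20)·sqrt(15) = 38*sqrt(15)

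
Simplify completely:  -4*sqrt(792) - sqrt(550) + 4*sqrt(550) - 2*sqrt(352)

4*sqrt(792) = 24*sqrt(22); sqrt(550) = 5*sqrt(22); 4*sqrt(550) = 20*sqrt(22); 2*sqrt(352) = 8*sqrt(22)
Combine: (-24 - 5 + 20 - 8)·sqrt(22) = -17*sqrt(22)

-17*sqrt(22)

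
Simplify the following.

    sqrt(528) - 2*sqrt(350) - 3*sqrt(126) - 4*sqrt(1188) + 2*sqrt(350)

sqrt(528) = 4*sqrt(33); 2*sqrt(350) = 10*sqrt(14); 3*sqrt(126) = 9*sqrt(14); 4*sqrt(1188) = 24*sqrt(33); 2*sqrt(350) = 10*sqrt(14)

-20*sqrt(33) - 9*sqrt(14)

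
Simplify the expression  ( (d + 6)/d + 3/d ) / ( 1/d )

d + 9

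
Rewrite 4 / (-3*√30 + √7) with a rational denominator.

(-12*√30 - 4*√7)/263

Multiply numerator and denominator by √7 + 3*√30.
Denominator becomes -263; numerator becomes 4*√7 + 12*√30.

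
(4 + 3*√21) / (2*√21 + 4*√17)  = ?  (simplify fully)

(-63 - 4*√21 + 8*√17 + 6*√357)/94

Multiply numerator and denominator by -4*√17 + 2*√21.
Denominator becomes -188; numerator becomes -12*√357 - 16*√17 + 8*√21 + 126.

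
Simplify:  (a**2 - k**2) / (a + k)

Difference of squares: factor out (a + k).

a - k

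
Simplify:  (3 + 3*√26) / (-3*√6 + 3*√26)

(√6 + √26 + 2*√39 + 26)/20

Multiply numerator and denominator by 3*√6 + 3*√26.
Denominator becomes 180; numerator becomes 9*√6 + 9*√26 + 18*√39 + 234.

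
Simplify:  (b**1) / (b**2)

1/b

Quotient: (b**-1)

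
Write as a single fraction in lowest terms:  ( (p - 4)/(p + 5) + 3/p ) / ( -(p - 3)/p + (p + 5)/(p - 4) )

(p³ - 5*p² + 19*p - 60)/(12*p² + 48*p - 60)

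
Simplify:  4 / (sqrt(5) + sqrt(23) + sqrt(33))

(-8*sqrt(3795) - 20*sqrt(33) + 60*sqrt(23) + 204*sqrt(5))/435

Group as (sqrt(5) + sqrt(23)) + sqrt(33); multiply by (sqrt(5) + sqrt(23)) - sqrt(33), then rationalise the remaining surd.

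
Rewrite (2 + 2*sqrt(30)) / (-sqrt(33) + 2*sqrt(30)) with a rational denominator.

Multiply numerator and denominator by sqrt(33) + 2*sqrt(30).
Denominator becomes 87; numerator becomes 2*sqrt(33) + 4*sqrt(30) + 6*sqrt(110) + 120.

(2*sqrt(33) + 4*sqrt(30) + 6*sqrt(110) + 120)/87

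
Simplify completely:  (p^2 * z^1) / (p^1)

p*z

Quotient: p^1 * z^1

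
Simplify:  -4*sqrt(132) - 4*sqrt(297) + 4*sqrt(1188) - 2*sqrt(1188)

-8*sqrt(33)

4*sqrt(132) = 8*sqrt(33); 4*sqrt(297) = 12*sqrt(33); 4*sqrt(1188) = 24*sqrt(33); 2*sqrt(1188) = 12*sqrt(33)
Combine: (-8 - 12 + 24 - 12)·sqrt(33) = -8*sqrt(33)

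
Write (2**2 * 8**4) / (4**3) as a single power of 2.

2**2 = 2**2; 8**4 = 2**12; 4**3 = 2**6
Combine exponents: 2**8

2**8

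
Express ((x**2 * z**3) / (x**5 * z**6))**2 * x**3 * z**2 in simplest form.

Inside the bracket: (x**-3) * (z**-3)
Raise to the power 2: (x**-6) * (z**-6)
Multiply by x**3 * z**2: add exponents.

1/(x**3*z**4)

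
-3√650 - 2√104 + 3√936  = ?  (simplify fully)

3√650 = 15*√26; 2√104 = 4*√26; 3√936 = 18*√26
Combine: (-15 - 4 + 18)·√26 = -√26

-√26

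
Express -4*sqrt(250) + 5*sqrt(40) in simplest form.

-10*sqrt(10)

4*sqrt(250) = 20*sqrt(10); 5*sqrt(40) = 10*sqrt(10)
Combine: (-20 + 10)·sqrt(10) = -10*sqrt(10)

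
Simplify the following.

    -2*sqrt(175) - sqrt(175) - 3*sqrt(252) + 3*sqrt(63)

-24*sqrt(7)

2*sqrt(175) = 10*sqrt(7); sqrt(175) = 5*sqrt(7); 3*sqrt(252) = 18*sqrt(7); 3*sqrt(63) = 9*sqrt(7)
Combine: (-10 - 5 - 18 + 9)·sqrt(7) = -24*sqrt(7)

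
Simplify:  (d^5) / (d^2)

Quotient: d^3

d^3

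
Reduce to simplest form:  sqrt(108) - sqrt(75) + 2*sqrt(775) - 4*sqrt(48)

-15*sqrt(3) + 10*sqrt(31)

sqrt(108) = 6*sqrt(3); sqrt(75) = 5*sqrt(3); 2*sqrt(775) = 10*sqrt(31); 4*sqrt(48) = 16*sqrt(3)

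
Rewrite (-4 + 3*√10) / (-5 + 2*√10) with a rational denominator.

Multiply numerator and denominator by -2*√10 - 5.
Denominator becomes -15; numerator becomes -40 - 7*√10.

(7*√10 + 40)/15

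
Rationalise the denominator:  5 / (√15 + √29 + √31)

(-10*√13485 + 65*√31 + 85*√29 + 225*√15)/1571

Group as (√29 + √31) + √15; multiply by (√29 + √31) - √15, then rationalise the remaining surd.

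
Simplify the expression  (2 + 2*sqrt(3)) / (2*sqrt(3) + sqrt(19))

Multiply numerator and denominator by -sqrt(19) + 2*sqrt(3).
Denominator becomes -7; numerator becomes -2*sqrt(57) - 2*sqrt(19) + 4*sqrt(3) + 12.

(-12 - 4*sqrt(3) + 2*sqrt(19) + 2*sqrt(57))/7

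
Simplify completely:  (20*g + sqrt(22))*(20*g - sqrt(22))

Product of conjugates: (P+Q)(P-Q) = P^2 - Q^2.

400*g^2 - 22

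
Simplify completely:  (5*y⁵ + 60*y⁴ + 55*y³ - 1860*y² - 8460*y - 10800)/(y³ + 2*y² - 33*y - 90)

Factor: 5*y⁵ + 60*y⁴ + 55*y³ - 1860*y² - 8460*y - 10800 = 5·(y + 5)·(y - 6)·(y + 6)·(y + 4)·(y + 3);  y³ + 2*y² - 33*y - 90 = (y + 3)·(y - 6)·(y + 5)
Cancel the common factors (y + 5), (y + 3), (y - 6).

5*y² + 50*y + 120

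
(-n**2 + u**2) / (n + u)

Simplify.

Difference of squares: factor out (n + u).

-n + u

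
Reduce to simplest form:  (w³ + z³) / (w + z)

w² - w*z + z²

w^3 + z^3 = (w + z)(w² - w*z + z²).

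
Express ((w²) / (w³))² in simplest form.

w^(-2)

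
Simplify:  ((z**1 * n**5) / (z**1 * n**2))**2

n**6

Inside the bracket: n**3
Raise to the power 2: n**6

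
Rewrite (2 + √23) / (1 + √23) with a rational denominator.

(√23 + 21)/22

Multiply numerator and denominator by -√23 + 1.
Denominator becomes -22; numerator becomes -21 - √23.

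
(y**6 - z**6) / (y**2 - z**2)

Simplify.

Factor y**6 - z**6 and cancel (y**2 - z**2).

y**4 + y**2*z**2 + z**4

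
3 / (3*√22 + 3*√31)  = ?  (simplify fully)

Multiply numerator and denominator by -3*√22 + 3*√31.
Denominator becomes 81; numerator becomes -9*√22 + 9*√31.

(-√22 + √31)/9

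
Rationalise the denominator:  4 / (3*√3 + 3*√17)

(-2*√3 + 2*√17)/21

Multiply numerator and denominator by -3*√3 + 3*√17.
Denominator becomes 126; numerator becomes -12*√3 + 12*√17.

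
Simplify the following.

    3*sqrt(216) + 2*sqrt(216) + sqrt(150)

35*sqrt(6)

3*sqrt(216) = 18*sqrt(6); 2*sqrt(216) = 12*sqrt(6); sqrt(150) = 5*sqrt(6)
Combine: (18 + 12 + 5)·sqrt(6) = 35*sqrt(6)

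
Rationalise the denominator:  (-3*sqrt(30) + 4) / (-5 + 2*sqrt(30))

(-160 - 7*sqrt(30))/95

Multiply numerator and denominator by -2*sqrt(30) - 5.
Denominator becomes -95; numerator becomes 7*sqrt(30) + 160.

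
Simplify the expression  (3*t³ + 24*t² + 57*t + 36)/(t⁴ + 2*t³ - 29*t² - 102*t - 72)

3/(t - 6)

Factor: 3*t³ + 24*t² + 57*t + 36 = 3·(t + 4)·(t + 3)·(t + 1);  t⁴ + 2*t³ - 29*t² - 102*t - 72 = (t + 3)·(t + 1)·(t - 6)·(t + 4)
Cancel the common factors (t + 1), (t + 3), (t + 4).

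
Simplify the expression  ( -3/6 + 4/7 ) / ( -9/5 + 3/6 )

Numerator: -3/6 + 4/7 = 1/14
Denominator: -9/5 + 3/6 = -13/10
Divide: (1/14) · (-10/13) = -5/91

-5/91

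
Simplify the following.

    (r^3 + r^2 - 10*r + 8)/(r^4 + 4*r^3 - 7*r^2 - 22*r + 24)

Factor: r^3 + r^2 - 10*r + 8 = (r + 4)*(r - 2)*(r - 1);  r^4 + 4*r^3 - 7*r^2 - 22*r + 24 = (r + 3)*(r - 2)*(r + 4)*(r - 1)
Cancel the common factors (r + 4), (r - 2), (r - 1).

1/(r + 3)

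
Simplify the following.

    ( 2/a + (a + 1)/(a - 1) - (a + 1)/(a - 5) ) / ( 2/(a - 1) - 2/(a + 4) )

(-a**3 - 12*a**2 - 27*a + 20)/(5*a**2 - 25*a)

Numerator: 2/a + (a + 1)/(a - 1) - (a + 1)/(a - 5) = (-2*a**2 - 16*a + 10)/(a**3 - 6*a**2 + 5*a)
Denominator: 2/(a - 1) - 2/(a + 4) = 10/(a**2 + 3*a - 4)
Divide: ((-2*a**2 - 16*a + 10)/(a**3 - 6*a**2 + 5*a)) · (a**2/10 + 3*a/10 - 2/5) = (-a**3 - 12*a**2 - 27*a + 20)/(5*a**2 - 25*a)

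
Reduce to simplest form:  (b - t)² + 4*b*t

(b + t)²

Expanding gives b² + 2*b*t + t², a perfect square.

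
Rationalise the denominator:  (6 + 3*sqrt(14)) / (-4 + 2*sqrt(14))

Multiply numerator and denominator by -2*sqrt(14) - 4.
Denominator becomes -40; numerator becomes -108 - 24*sqrt(14).

(6*sqrt(14) + 27)/10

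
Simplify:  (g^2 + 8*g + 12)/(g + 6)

Factor: g^2 + 8*g + 12 = (g + 6)*(g + 2)
Cancel the common factor (g + 6).

g + 2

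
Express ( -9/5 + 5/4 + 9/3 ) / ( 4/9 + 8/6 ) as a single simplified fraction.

441/320

Numerator: -9/5 + 5/4 + 9/3 = 49/20
Denominator: 4/9 + 8/6 = 16/9
Divide: (49/20) · (9/16) = 441/320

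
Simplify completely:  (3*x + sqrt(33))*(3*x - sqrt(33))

Product of conjugates: (P+Q)(P-Q) = P**2 - Q**2.

9*x**2 - 33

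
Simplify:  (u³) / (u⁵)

u^(-2)

Quotient: (u^-2)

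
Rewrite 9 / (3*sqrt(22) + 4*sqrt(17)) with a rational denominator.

(-27*sqrt(22) + 36*sqrt(17))/74

Multiply numerator and denominator by -4*sqrt(17) + 3*sqrt(22).
Denominator becomes -74; numerator becomes -36*sqrt(17) + 27*sqrt(22).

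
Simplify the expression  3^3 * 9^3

3^9

3^3 = 3^3; 9^3 = 3^6
Combine exponents: 3^9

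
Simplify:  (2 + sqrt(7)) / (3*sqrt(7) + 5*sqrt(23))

Multiply numerator and denominator by -5*sqrt(23) + 3*sqrt(7).
Denominator becomes -512; numerator becomes -5*sqrt(161) - 10*sqrt(23) + 6*sqrt(7) + 21.

(-21 - 6*sqrt(7) + 10*sqrt(23) + 5*sqrt(161))/512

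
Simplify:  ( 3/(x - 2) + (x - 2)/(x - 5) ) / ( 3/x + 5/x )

Numerator: 3/(x - 2) + (x - 2)/(x - 5) = (x² - x - 11)/(x² - 7*x + 10)
Denominator: 3/x + 5/x = 8/x
Divide: ((x² - x - 11)/(x² - 7*x + 10)) · (x/8) = (x³ - x² - 11*x)/(8*x² - 56*x + 80)

(x³ - x² - 11*x)/(8*x² - 56*x + 80)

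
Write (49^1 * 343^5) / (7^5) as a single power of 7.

7^12

49^1 = 7^2; 343^5 = 7^15; 7^5 = 7^5
Combine exponents: 7^12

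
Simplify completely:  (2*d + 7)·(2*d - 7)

4*d² - 49

(2*d)^2 - (7)^2 = 4*d² - 49.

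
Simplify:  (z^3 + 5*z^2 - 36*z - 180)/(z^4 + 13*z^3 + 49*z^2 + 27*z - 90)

Factor: z^3 + 5*z^2 - 36*z - 180 = (z - 6)*(z + 6)*(z + 5);  z^4 + 13*z^3 + 49*z^2 + 27*z - 90 = (z + 6)*(z + 5)*(z - 1)*(z + 3)
Cancel the common factors (z + 6), (z + 5).

(z - 6)/(z^2 + 2*z - 3)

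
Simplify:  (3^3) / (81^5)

3^3 = 3^3; 81^5 = 3^20
Combine exponents: 3^(-17)

3^(-17)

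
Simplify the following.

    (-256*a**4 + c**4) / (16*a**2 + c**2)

-16*a**2 + c**2

-256*a**4 + c**4 factors as -(4*a - c)*(4*a + c)*(16*a**2 + c**2).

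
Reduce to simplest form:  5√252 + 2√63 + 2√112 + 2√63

50*√7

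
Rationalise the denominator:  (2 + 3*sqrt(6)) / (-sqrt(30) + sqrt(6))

(-9*sqrt(5) - 9 - sqrt(30) - sqrt(6))/12

Multiply numerator and denominator by sqrt(6) + sqrt(30).
Denominator becomes -24; numerator becomes 2*sqrt(6) + 2*sqrt(30) + 18 + 18*sqrt(5).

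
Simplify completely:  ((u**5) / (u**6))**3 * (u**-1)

u**(-4)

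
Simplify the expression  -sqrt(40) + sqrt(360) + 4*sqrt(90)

16*sqrt(10)

sqrt(40) = 2*sqrt(10); sqrt(360) = 6*sqrt(10); 4*sqrt(90) = 12*sqrt(10)
Combine: (-2 + 6 + 12)·sqrt(10) = 16*sqrt(10)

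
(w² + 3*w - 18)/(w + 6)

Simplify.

w - 3

Factor: w² + 3*w - 18 = (w - 3)·(w + 6)
Cancel the common factor (w + 6).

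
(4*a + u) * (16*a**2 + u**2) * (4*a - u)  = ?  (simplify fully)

256*a**4 - u**4

((4*a)+u)((4*a)-u) = 16*a**2 - u**2; continue pairing.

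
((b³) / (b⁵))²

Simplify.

Inside the bracket: (b^-2)
Raise to the power 2: (b^-4)

b^(-4)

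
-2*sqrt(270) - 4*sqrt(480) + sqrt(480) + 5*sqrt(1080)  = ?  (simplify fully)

12*sqrt(30)

2*sqrt(270) = 6*sqrt(30); 4*sqrt(480) = 16*sqrt(30); sqrt(480) = 4*sqrt(30); 5*sqrt(1080) = 30*sqrt(30)
Combine: (-6 - 16 + 4 + 30)·sqrt(30) = 12*sqrt(30)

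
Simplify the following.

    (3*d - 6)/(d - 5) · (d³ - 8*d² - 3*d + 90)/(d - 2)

3*d² - 9*d - 54

Factor: 3*d - 6 = 3·(d - 2);  d³ - 8*d² - 3*d + 90 = (d - 6)·(d + 3)·(d - 5)
Cancel the common factors (d - 2), (d - 5).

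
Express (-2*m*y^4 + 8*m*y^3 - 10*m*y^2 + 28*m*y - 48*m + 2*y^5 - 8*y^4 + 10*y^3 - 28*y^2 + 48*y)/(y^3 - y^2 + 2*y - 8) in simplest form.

Factor: -2*m*y^4 + 8*m*y^3 - 10*m*y^2 + 28*m*y - 48*m + 2*y^5 - 8*y^4 + 10*y^3 - 28*y^2 + 48*y = 2*(-m + y)*(y - 2)*(y^2 + y + 4)*(y - 3);  y^3 - y^2 + 2*y - 8 = (y - 2)*(y^2 + y + 4)
Cancel the common factors (y^2 + y + 4), (y - 2).

-2*m*y + 6*m + 2*y^2 - 6*y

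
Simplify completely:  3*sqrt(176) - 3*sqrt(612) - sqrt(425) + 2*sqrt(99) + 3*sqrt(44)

-23*sqrt(17) + 24*sqrt(11)

3*sqrt(176) = 12*sqrt(11); 3*sqrt(612) = 18*sqrt(17); sqrt(425) = 5*sqrt(17); 2*sqrt(99) = 6*sqrt(11); 3*sqrt(44) = 6*sqrt(11)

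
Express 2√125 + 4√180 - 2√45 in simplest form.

2√125 = 10*√5; 4√180 = 24*√5; 2√45 = 6*√5
Combine: (10 + 24 - 6)·√5 = 28*√5

28*√5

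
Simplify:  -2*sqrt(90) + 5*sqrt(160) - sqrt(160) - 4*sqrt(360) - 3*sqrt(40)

-20*sqrt(10)

2*sqrt(90) = 6*sqrt(10); 5*sqrt(160) = 20*sqrt(10); sqrt(160) = 4*sqrt(10); 4*sqrt(360) = 24*sqrt(10); 3*sqrt(40) = 6*sqrt(10)
Combine: (-6 + 20 - 4 - 24 - 6)·sqrt(10) = -20*sqrt(10)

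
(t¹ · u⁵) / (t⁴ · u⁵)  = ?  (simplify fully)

t^(-3)

Quotient: (t^-3)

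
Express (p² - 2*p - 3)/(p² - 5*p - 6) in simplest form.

Factor: p² - 2*p - 3 = (p - 3)·(p + 1);  p² - 5*p - 6 = (p - 6)·(p + 1)
Cancel the common factor (p + 1).

(p - 3)/(p - 6)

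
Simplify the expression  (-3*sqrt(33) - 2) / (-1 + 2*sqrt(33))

Multiply numerator and denominator by -2*sqrt(33) - 1.
Denominator becomes -131; numerator becomes 7*sqrt(33) + 200.

(-200 - 7*sqrt(33))/131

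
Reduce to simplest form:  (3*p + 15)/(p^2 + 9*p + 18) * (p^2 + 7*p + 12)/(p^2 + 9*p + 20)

Factor: 3*p + 15 = 3*(p + 5);  p^2 + 9*p + 18 = (p + 3)*(p + 6);  p^2 + 7*p + 12 = (p + 3)*(p + 4);  p^2 + 9*p + 20 = (p + 4)*(p + 5)
Cancel the common factors (p + 3), (p + 4), (p + 5).

3/(p + 6)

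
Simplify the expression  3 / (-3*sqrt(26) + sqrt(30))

(-3*sqrt(26) - sqrt(30))/68

Multiply numerator and denominator by sqrt(30) + 3*sqrt(26).
Denominator becomes -204; numerator becomes 3*sqrt(30) + 9*sqrt(26).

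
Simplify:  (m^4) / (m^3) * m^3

m^4

Quotient: m^1
Multiply by m^3: add exponents.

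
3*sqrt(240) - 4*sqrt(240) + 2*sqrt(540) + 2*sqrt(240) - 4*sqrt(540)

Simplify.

3*sqrt(240) = 12*sqrt(15); 4*sqrt(240) = 16*sqrt(15); 2*sqrt(540) = 12*sqrt(15); 2*sqrt(240) = 8*sqrt(15); 4*sqrt(540) = 24*sqrt(15)
Combine: (12 - 16 + 12 + 8 - 24)·sqrt(15) = -8*sqrt(15)

-8*sqrt(15)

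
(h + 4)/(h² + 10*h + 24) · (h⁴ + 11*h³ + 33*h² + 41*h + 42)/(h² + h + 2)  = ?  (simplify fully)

(h² + 10*h + 21)/(h + 6)

Factor: h² + 10*h + 24 = (h + 6)·(h + 4);  h⁴ + 11*h³ + 33*h² + 41*h + 42 = (h + 7)·(h² + h + 2)·(h + 3)
Cancel the common factors (h² + h + 2), (h + 4).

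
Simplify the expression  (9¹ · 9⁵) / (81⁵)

9¹ = 3^2; 9⁵ = 3^10; 81⁵ = 3^20
Combine exponents: 3^(-8)

3^(-8)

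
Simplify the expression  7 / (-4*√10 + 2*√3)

Multiply numerator and denominator by 2*√3 + 4*√10.
Denominator becomes -148; numerator becomes 14*√3 + 28*√10.

(-14*√10 - 7*√3)/74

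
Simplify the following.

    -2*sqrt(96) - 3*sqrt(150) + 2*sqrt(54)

2*sqrt(96) = 8*sqrt(6); 3*sqrt(150) = 15*sqrt(6); 2*sqrt(54) = 6*sqrt(6)
Combine: (-8 - 15 + 6)·sqrt(6) = -17*sqrt(6)

-17*sqrt(6)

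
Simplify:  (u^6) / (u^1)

u^5

Quotient: u^5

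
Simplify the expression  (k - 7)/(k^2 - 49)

Factor: k^2 - 49 = (k - 7)*(k + 7)
Cancel the common factor (k - 7).

1/(k + 7)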